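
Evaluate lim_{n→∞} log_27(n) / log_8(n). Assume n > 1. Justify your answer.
lim = ln(8) / ln(27) = log_27(8)

Change of base: log_27(n) = ln n / ln 27 and log_8(n) = ln n / ln 8. The ratio is (ln n / ln 27) · (ln 8 / ln n) = ln 8 / ln 27, a constant independent of n. So the limit is ln 8 / ln 27 = log_27(8).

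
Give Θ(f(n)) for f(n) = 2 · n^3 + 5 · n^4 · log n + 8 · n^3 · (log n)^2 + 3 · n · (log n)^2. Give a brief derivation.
f(n) ∈ Θ(n^4 · log n)

Compare the terms by growth order. For large n, n^a · (log n)^b dominates n^a' · (log n)^b' iff a > a', or (a = a' and b > b'). Ranking the 4 terms shows the dominant one is 5 · n^4 · log n. Hence f(n) ∈ Θ(n^4 · log n).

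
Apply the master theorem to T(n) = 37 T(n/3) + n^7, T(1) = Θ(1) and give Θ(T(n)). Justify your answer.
T(n) = Θ(n^7)

log_3 37 ≈ 3.287. f(n) = n^7 dominates n^(log_3 37) since 7 > 3.287, and the regularity condition a·f(n/b) = 37·(n/3)^7 = (37/2187)·n^7 ≤ c·f(n) holds with c = 37/2187 ≈ 0.0169 < 1. So this is Case 3: T(n) = Θ(f(n)) = Θ(n^7).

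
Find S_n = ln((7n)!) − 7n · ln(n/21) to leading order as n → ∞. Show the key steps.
S_n ~ 7n · (ln 147 − 1) + O(ln n)

Stirling: ln((7n)!) = 7n ln(7n) − 7n + O(ln n).
  S_n = 7n ln(7n) − 7n − 7n ln(n/21) + O(ln n)
      = 7n ln(7n) − 7n ln n + 7n ln 21 − 7n + O(ln n)
      = 7n ln 7 + 7n ln 21 − 7n + O(ln n)
      = 7n (ln 147 − 1) + O(ln n).
Numerically ln(147) − 1 ≈ 3.9904.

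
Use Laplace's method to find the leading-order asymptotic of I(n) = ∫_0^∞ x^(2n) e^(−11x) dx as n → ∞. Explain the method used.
I(n) ~ (sqrt(2π·2n) / 11) · (2n/(11e))^(2n)

Write the integrand as exp(2n ln x − 11x) and set f(x) = 2n ln x − 11x. Then f'(x) = 2n/x − 11 = 0 at x* = 2n/11, and f''(x*) = −2n/x*^2 = −11^2/(2n). Laplace's method (interior maximum) gives
  I(n) ~ e^(f(x*)) · sqrt(2π / |f''(x*)|)
        = exp(2n ln(2n/11) − 2n) · sqrt(2π · 2n / 11^2)
        = (2n/11)^(2n) e^(−2n) · sqrt(2π·2n) / 11
        = (sqrt(2π·2n) / 11) · (2n/(11e))^(2n).
This matches Γ(2n+1)/11^(2n+1) with Stirling applied to Γ.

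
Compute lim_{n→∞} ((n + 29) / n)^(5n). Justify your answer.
lim = e^145

Rewrite as (1 + 29/n)^(5n). By the standard limit (1 + x/n)^n → e^x, we have (1 + 29/n)^n → e^29, and raising to the 5th power gives e^145.
More precisely, ln[(1 + 29/n)^(5n)] = 5n · ln(1 + 29/n) = 5n · (29/n + O(1/n^2)) = 145 + O(1/n) → 145.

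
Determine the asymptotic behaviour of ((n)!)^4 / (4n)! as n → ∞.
((n)!)^4/(4n)! ~ ((2π·n)^(3/2) / 2) · 4^(−4·n)  →  0

Write N = n. Stirling: N! ~ sqrt(2π N)(N/e)^N and (4N)! ~ sqrt(2π·4N)·(4N/e)^(4N).
  (N!)^4/(4N)! ~ (2π N)^(4/2) (N/e)^(4N) / [sqrt(2π·4N) (4N/e)^(4N)]
     = (2π N)^(4/2) / sqrt(2π·4N) · (N/(4N))^(4N)
     = (2π N)^((4−1)/2) / 2 · 4^(−4N).
Since 4^4 > 1, the factor 4^(−4N) decays exponentially, so the ratio → 0. Substituting N = n gives the stated form.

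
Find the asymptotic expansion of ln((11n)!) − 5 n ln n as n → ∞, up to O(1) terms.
ln((11n)!) − 5 n ln n = 6 n ln n + 11(ln 11 − 1) n + (1/2) ln(2π·11n) + O(1/n)

Stirling: ln((11n)!) = 11n ln(11n) − 11n + (1/2) ln(2π·11n) + O(1/n).
Expand 11n ln(11n) = 11n (ln n + ln 11) = 11n ln n + 11n ln 11.
Subtract 5n ln n: leading term is (11 − 5) n ln n = 6 n ln n. The next term is 11n ln 11 − 11n = 11(ln 11 − 1) n. Then the (1/2) ln(2π·11n) correction.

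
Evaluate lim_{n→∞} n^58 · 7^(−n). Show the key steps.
lim = 0

Exponentials with base > 1 dominate every fixed polynomial: for any fixed c, n^c / 7^n → 0 as n → ∞ (e.g. by the ratio test, or by writing 7^n = e^(n ln 7) and noting e^(n ln 7) / n^c → ∞). Hence n^58 · 7^(−n) = n^58 / 7^n → 0.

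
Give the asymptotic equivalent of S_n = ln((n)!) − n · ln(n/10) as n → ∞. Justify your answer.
S_n ~ n · (ln 10 − 1) + O(ln n)

Stirling: ln((n)!) = n ln(n) − n + O(ln n).
  S_n = n ln(n) − n − n ln(n/10) + O(ln n)
      = n ln(n) − n ln n + n ln 10 − n + O(ln n)
      = n ln 10 − n + O(ln n)
      = n (ln 10 − 1) + O(ln n).
Numerically ln(10) − 1 ≈ 1.3026.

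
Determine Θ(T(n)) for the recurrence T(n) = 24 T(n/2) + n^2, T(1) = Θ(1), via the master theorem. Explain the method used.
T(n) = Θ(n^(log_2 24))

Master theorem: compare f(n) = n^2 to n^(log_2 24) where log_2 24 ≈ 4.585. Since 2 < log_2 24, we have f(n) = O(n^(log_2 24 − ε)) for some ε > 0 — Case 1. Hence T(n) = Θ(n^(log_2 24)).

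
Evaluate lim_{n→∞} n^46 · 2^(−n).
lim = 0

Exponentials with base > 1 dominate every fixed polynomial: for any fixed c, n^c / 2^n → 0 as n → ∞ (e.g. by the ratio test, or by writing 2^n = e^(n ln 2) and noting e^(n ln 2) / n^c → ∞). Hence n^46 · 2^(−n) = n^46 / 2^n → 0.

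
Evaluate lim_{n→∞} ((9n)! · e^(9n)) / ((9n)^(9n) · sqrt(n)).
lim = sqrt(2π·9)

Stirling: (9n)! ~ sqrt(2π·9n) · (9n/e)^(9n). Hence
  (9n)! · e^(9n) / (9n)^(9n) ~ sqrt(2π·9n).
Dividing by sqrt(n): sqrt(2π·9n) / sqrt(n) = sqrt(2π·9) · n^((1−1)/2), so the limit is sqrt(2π·9).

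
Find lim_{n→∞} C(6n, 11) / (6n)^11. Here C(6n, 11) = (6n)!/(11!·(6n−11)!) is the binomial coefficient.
lim = 1/11! = 1/39916800

With N = 6n → ∞: C(N, 11) / N^11 = [N(N−1)…(N−10)] / (11! · N^11) = (1/11!) · 1 · (1 − 1/(6n)) · … · (1 − 10/(6n)). Each factor → 1 as N → ∞, so the limit is 1/11! = 1/39916800.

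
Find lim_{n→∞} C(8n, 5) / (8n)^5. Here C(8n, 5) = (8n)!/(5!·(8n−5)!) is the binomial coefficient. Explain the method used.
lim = 1/5! = 1/120

With N = 8n → ∞: C(N, 5) / N^5 = [N(N−1)…(N−4)] / (5! · N^5) = (1/5!) · 1 · (1 − 1/(8n)) · (1 − 2/(8n)) · (1 − 3/(8n)) · (1 − 4/(8n)). Each factor → 1 as N → ∞, so the limit is 1/5! = 1/120.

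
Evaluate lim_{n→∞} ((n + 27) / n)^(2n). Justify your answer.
lim = e^54

Rewrite as (1 + 27/n)^(2n). By the standard limit (1 + x/n)^n → e^x, we have (1 + 27/n)^n → e^27, and raising to the 2nd power gives e^54.
More precisely, ln[(1 + 27/n)^(2n)] = 2n · ln(1 + 27/n) = 2n · (27/n + O(1/n^2)) = 54 + O(1/n) → 54.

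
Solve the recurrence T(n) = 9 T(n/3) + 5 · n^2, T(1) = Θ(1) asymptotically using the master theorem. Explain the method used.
T(n) = Θ(n^2 log n)

log_3 9 = 2, and f(n) = 5 · n^2 = Θ(n^(log_3 9)). This is Case 2 of the master theorem: T(n) = Θ(f(n) · log n) = Θ(n^2 log n).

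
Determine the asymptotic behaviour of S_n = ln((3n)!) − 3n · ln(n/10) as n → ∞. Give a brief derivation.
S_n ~ 3n · (ln 30 − 1) + O(ln n)

Stirling: ln((3n)!) = 3n ln(3n) − 3n + O(ln n).
  S_n = 3n ln(3n) − 3n − 3n ln(n/10) + O(ln n)
      = 3n ln(3n) − 3n ln n + 3n ln 10 − 3n + O(ln n)
      = 3n ln 3 + 3n ln 10 − 3n + O(ln n)
      = 3n (ln 30 − 1) + O(ln n).
Numerically ln(30) − 1 ≈ 2.4012.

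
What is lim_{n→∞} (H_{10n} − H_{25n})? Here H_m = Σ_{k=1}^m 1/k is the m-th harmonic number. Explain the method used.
lim = ln(10/25) = ln(2/5)

Euler-Maclaurin gives H_m = ln m + γ + 1/(2m) + O(1/m^2). The γ and O(1/m) terms cancel in the difference:
  H_{10n} − H_{25n} = ln(10n) − ln(25n) + O(1/n) = ln(10/25) + O(1/n).
Hence the limit is ln(10/25) = ln(2/5).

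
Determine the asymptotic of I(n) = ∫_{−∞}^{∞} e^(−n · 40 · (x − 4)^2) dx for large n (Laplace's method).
I(n) = sqrt(π/(40n))

Here φ(x) = 40 · (x − 4)^2 has its unique minimum at x* = 4 with φ(x*) = 0 and φ''(x*) = 80. Laplace's method gives
  I(n) ~ e^(−n φ(x*)) · sqrt(2π / (n · φ''(x*))) = sqrt(2π / (80n)) = sqrt(π/(40n)).
This is exact: substituting u = (x − 4)·sqrt(40n) gives I(n) = (1/sqrt(40n)) ∫_{−∞}^{∞} e^(−u^2) du = sqrt(π/(40n)).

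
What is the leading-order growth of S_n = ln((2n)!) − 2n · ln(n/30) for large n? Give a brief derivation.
S_n ~ 2n · (ln 60 − 1) + O(ln n)

Stirling: ln((2n)!) = 2n ln(2n) − 2n + O(ln n).
  S_n = 2n ln(2n) − 2n − 2n ln(n/30) + O(ln n)
      = 2n ln(2n) − 2n ln n + 2n ln 30 − 2n + O(ln n)
      = 2n ln 2 + 2n ln 30 − 2n + O(ln n)
      = 2n (ln 60 − 1) + O(ln n).
Numerically ln(60) − 1 ≈ 3.0943.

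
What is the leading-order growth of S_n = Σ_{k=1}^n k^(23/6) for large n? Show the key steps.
S_n ~ (6/29) · n^(29/6)

Integral comparison: Σ_{k=1}^n k^(23/6) = ∫_0^n x^(23/6) dx + O(n^(23/6)). The integral is n^(1 + 23/6) / (1 + 23/6) = n^((23+6)/6) / ((23+6)/6) = (6/29) · n^(29/6).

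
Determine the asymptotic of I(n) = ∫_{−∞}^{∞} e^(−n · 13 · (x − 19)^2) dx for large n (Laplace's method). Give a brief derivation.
I(n) = sqrt(π/(13n))

Here φ(x) = 13 · (x − 19)^2 has its unique minimum at x* = 19 with φ(x*) = 0 and φ''(x*) = 26. Laplace's method gives
  I(n) ~ e^(−n φ(x*)) · sqrt(2π / (n · φ''(x*))) = sqrt(2π / (26n)) = sqrt(π/(13n)).
This is exact: substituting u = (x − 19)·sqrt(13n) gives I(n) = (1/sqrt(13n)) ∫_{−∞}^{∞} e^(−u^2) du = sqrt(π/(13n)).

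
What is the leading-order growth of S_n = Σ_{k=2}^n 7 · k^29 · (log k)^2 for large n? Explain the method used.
S_n ~ 7 · n^30 · (log n)^2 / 30

By integral comparison, S_n = ∫_1^n 7 · x^29 · (log x)^2 dx + O(n^29 · (log n)^2). For the integral, the leading term of ∫_1^n x^29 (log x)^2 dx is n^30/30 · (log n)^2 (by repeated integration by parts; each step lowers the log-exponent and produces a relatively O(1/log n) correction). Hence S_n ~ 7 · n^30 · (log n)^2 / 30.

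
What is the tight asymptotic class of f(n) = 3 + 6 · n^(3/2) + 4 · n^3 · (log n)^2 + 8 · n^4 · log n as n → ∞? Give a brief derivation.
f(n) ∈ Θ(n^4 · log n)

Compare the terms by growth order. For large n, n^a · (log n)^b dominates n^a' · (log n)^b' iff a > a', or (a = a' and b > b'). Ranking the 4 terms shows the dominant one is 8 · n^4 · log n. Hence f(n) ∈ Θ(n^4 · log n).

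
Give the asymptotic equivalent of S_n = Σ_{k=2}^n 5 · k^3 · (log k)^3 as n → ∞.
S_n ~ 5 · n^4 · (log n)^3 / 4

By integral comparison, S_n = ∫_1^n 5 · x^3 · (log x)^3 dx + O(n^3 · (log n)^3). For the integral, the leading term of ∫_1^n x^3 (log x)^3 dx is n^4/4 · (log n)^3 (by repeated integration by parts; each step lowers the log-exponent and produces a relatively O(1/log n) correction). Hence S_n ~ 5 · n^4 · (log n)^3 / 4.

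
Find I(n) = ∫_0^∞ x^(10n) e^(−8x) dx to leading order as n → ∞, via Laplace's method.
I(n) ~ (sqrt(2π·10n) / 8) · (10n/(8e))^(10n)

Write the integrand as exp(10n ln x − 8x) and set f(x) = 10n ln x − 8x. Then f'(x) = 10n/x − 8 = 0 at x* = 10n/8, and f''(x*) = −10n/x*^2 = −8^2/(10n). Laplace's method (interior maximum) gives
  I(n) ~ e^(f(x*)) · sqrt(2π / |f''(x*)|)
        = exp(10n ln(10n/8) − 10n) · sqrt(2π · 10n / 8^2)
        = (10n/8)^(10n) e^(−10n) · sqrt(2π·10n) / 8
        = (sqrt(2π·10n) / 8) · (10n/(8e))^(10n).
This matches Γ(10n+1)/8^(10n+1) with Stirling applied to Γ.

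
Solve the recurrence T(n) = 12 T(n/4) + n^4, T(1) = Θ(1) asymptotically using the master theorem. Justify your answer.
T(n) = Θ(n^4)

log_4 12 ≈ 1.792. f(n) = n^4 dominates n^(log_4 12) since 4 > 1.792, and the regularity condition a·f(n/b) = 12·(n/4)^4 = (12/256)·n^4 ≤ c·f(n) holds with c = 12/256 ≈ 0.0469 < 1. So this is Case 3: T(n) = Θ(f(n)) = Θ(n^4).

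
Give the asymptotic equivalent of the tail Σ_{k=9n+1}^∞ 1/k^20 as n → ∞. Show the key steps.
Σ_{k>9n} 1/k^20 ~ 1/(19 · (9n)^19)

Compare to the integral: ∫_{9n}^∞ x^(−20) dx = [−x^(−19)/19]_{9n}^∞ = 1/((20−1)·(9n)^19). Euler-Maclaurin then gives
  Σ_{k>9n} 1/k^20 = ∫_{9n}^∞ dx/x^20 − 1/(2·(9n)^20) + O(1/(9n)^21).
(Equivalently this is ζ(20) − Σ_{k≤9n} 1/k^20.)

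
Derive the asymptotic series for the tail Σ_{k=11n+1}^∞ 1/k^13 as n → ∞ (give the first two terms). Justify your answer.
Σ_{k>11n} 1/k^13 = 1/(12 · (11n)^12) − 1/(2 · (11n)^13) + O(1/(11n)^14)

Compare to the integral: ∫_{11n}^∞ x^(−13) dx = [−x^(−12)/12]_{11n}^∞ = 1/((13−1)·(11n)^12). The Euler-Maclaurin correction adds −f(11n)/2 = −1/(2·(11n)^13). Euler-Maclaurin then gives
  Σ_{k>11n} 1/k^13 = ∫_{11n}^∞ dx/x^13 − 1/(2·(11n)^13) + O(1/(11n)^14).
(Equivalently this is ζ(13) − Σ_{k≤11n} 1/k^13.)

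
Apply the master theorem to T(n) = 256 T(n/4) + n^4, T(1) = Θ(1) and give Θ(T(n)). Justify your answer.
T(n) = Θ(n^4 log n)

log_4 256 = 4, and f(n) = n^4 = Θ(n^(log_4 256)). This is Case 2 of the master theorem: T(n) = Θ(f(n) · log n) = Θ(n^4 log n).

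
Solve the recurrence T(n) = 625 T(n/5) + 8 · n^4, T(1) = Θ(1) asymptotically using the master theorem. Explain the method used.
T(n) = Θ(n^4 log n)

log_5 625 = 4, and f(n) = 8 · n^4 = Θ(n^(log_5 625)). This is Case 2 of the master theorem: T(n) = Θ(f(n) · log n) = Θ(n^4 log n).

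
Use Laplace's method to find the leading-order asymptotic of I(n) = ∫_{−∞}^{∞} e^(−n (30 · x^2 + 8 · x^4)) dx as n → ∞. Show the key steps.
I(n) ~ sqrt(π/(30n))

φ(x) = 30 · x^2 + 8 · x^4 has its unique global minimum at x* = 0 (since φ'(x) = 60x + 32x^3 = 0 only at x = 0 for real x with both coefficients positive, and φ → ∞ as |x| → ∞). At x* = 0, φ(0) = 0 and φ''(0) = 60. Laplace's method then gives
  I(n) ~ sqrt(2π / (n · φ''(0))) · e^(−n φ(0)) = sqrt(2π / (60n)) = sqrt(π/(30n)).
The 8 · x^4 term contributes only at subleading order (an O(1/n) relative correction).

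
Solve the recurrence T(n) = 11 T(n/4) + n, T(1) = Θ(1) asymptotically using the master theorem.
T(n) = Θ(n^(log_4 11))

Master theorem: compare f(n) = n to n^(log_4 11) where log_4 11 ≈ 1.730. Since 1 < log_4 11, we have f(n) = O(n^(log_4 11 − ε)) for some ε > 0 — Case 1. Hence T(n) = Θ(n^(log_4 11)).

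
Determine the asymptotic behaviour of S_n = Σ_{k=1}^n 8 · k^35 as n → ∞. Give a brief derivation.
S_n ~ 2 · n^36 / 9

By integral comparison (Euler-Maclaurin), Σ_{k=1}^n 8 · k^35 = 8 · ∫_0^n x^35 dx + O(n^35) = 8 · n^36/36 = 2 · n^36 / 9 + O(n^35). (Equivalently, Faulhaber's formula gives the same leading term.)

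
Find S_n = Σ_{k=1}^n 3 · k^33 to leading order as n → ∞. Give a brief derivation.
S_n ~ 3 · n^34 / 34

By integral comparison (Euler-Maclaurin), Σ_{k=1}^n 3 · k^33 = 3 · ∫_0^n x^33 dx + O(n^33) = 3 · n^34/34 + O(n^33). (Equivalently, Faulhaber's formula gives the same leading term.)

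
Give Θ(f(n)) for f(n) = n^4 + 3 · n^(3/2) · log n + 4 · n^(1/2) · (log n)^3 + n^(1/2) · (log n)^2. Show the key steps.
f(n) ∈ Θ(n^4)

Compare the terms by growth order. For large n, n^a · (log n)^b dominates n^a' · (log n)^b' iff a > a', or (a = a' and b > b'). Ranking the 4 terms shows the dominant one is n^4. Hence f(n) ∈ Θ(n^4).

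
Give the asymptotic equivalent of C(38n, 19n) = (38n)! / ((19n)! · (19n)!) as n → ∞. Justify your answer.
C(38n, 19n) ~ (4)^(19n) · sqrt(1/(π·19n))

Write N = 19n. Apply Stirling to each factorial:
  (2N)! ~ sqrt(2π·2N) · (2N/e)^(2N),
  N! ~ sqrt(2π N) · (N/e)^N,
  (1N)! ~ sqrt(2π·1N) · (1N/e)^(1N).
The exponential factors combine to (2N)^(2N) / (N^N · (1N)^(1N)) = 2^(2N)/1^(1N) = (2^2/1^1)^N = (4)^N.
The square-root prefactors combine to sqrt(2π·2N) / (sqrt(2π N)·sqrt(2π·1N)) = sqrt(2 / (2π·1·N)) = sqrt(1/(π·19n)).
Substituting N = 19n: C(38n, 19n) ~ (4)^(19n) · sqrt(1/(π·19n)).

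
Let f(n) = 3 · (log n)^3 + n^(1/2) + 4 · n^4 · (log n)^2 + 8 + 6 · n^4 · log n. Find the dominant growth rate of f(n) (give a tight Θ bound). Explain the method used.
f(n) ∈ Θ(n^4 · (log n)^2)

Compare the terms by growth order. For large n, n^a · (log n)^b dominates n^a' · (log n)^b' iff a > a', or (a = a' and b > b'). Ranking the 5 terms shows the dominant one is 4 · n^4 · (log n)^2. Hence f(n) ∈ Θ(n^4 · (log n)^2).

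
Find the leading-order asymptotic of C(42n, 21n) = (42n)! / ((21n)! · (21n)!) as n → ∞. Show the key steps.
C(42n, 21n) ~ (4)^(21n) · sqrt(1/(π·21n))

Write N = 21n. Apply Stirling to each factorial:
  (2N)! ~ sqrt(2π·2N) · (2N/e)^(2N),
  N! ~ sqrt(2π N) · (N/e)^N,
  (1N)! ~ sqrt(2π·1N) · (1N/e)^(1N).
The exponential factors combine to (2N)^(2N) / (N^N · (1N)^(1N)) = 2^(2N)/1^(1N) = (2^2/1^1)^N = (4)^N.
The square-root prefactors combine to sqrt(2π·2N) / (sqrt(2π N)·sqrt(2π·1N)) = sqrt(2 / (2π·1·N)) = sqrt(1/(π·21n)).
Substituting N = 21n: C(42n, 21n) ~ (4)^(21n) · sqrt(1/(π·21n)).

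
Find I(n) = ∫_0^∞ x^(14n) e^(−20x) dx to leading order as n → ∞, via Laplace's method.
I(n) ~ (sqrt(2π·14n) / 20) · (14n/(20e))^(14n)

Write the integrand as exp(14n ln x − 20x) and set f(x) = 14n ln x − 20x. Then f'(x) = 14n/x − 20 = 0 at x* = 14n/20, and f''(x*) = −14n/x*^2 = −20^2/(14n). Laplace's method (interior maximum) gives
  I(n) ~ e^(f(x*)) · sqrt(2π / |f''(x*)|)
        = exp(14n ln(14n/20) − 14n) · sqrt(2π · 14n / 20^2)
        = (14n/20)^(14n) e^(−14n) · sqrt(2π·14n) / 20
        = (sqrt(2π·14n) / 20) · (14n/(20e))^(14n).
This matches Γ(14n+1)/20^(14n+1) with Stirling applied to Γ.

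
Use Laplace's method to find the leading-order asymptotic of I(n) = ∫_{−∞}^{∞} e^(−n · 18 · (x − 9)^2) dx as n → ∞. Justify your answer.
I(n) = sqrt(π/(18n))

Here φ(x) = 18 · (x − 9)^2 has its unique minimum at x* = 9 with φ(x*) = 0 and φ''(x*) = 36. Laplace's method gives
  I(n) ~ e^(−n φ(x*)) · sqrt(2π / (n · φ''(x*))) = sqrt(2π / (36n)) = sqrt(π/(18n)).
This is exact: substituting u = (x − 9)·sqrt(18n) gives I(n) = (1/sqrt(18n)) ∫_{−∞}^{∞} e^(−u^2) du = sqrt(π/(18n)).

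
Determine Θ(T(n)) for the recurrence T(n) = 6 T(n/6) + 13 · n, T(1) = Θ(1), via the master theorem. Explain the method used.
T(n) = Θ(n log n)

log_6 6 = 1, and f(n) = 13 · n = Θ(n^(log_6 6)). This is Case 2 of the master theorem: T(n) = Θ(f(n) · log n) = Θ(n log n).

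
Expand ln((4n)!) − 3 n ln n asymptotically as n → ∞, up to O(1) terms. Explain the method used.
ln((4n)!) − 3 n ln n = n ln n + 4(ln 4 − 1) n + (1/2) ln(2π·4n) + O(1/n)

Stirling: ln((4n)!) = 4n ln(4n) − 4n + (1/2) ln(2π·4n) + O(1/n).
Expand 4n ln(4n) = 4n (ln n + ln 4) = 4n ln n + 4n ln 4.
Subtract 3n ln n: leading term is (4 − 3) n ln n = n ln n. The next term is 4n ln 4 − 4n = 4(ln 4 − 1) n. Then the (1/2) ln(2π·4n) correction.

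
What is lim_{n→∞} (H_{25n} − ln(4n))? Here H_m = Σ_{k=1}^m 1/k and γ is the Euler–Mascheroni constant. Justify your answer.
lim = ln(25/4) + γ

By Euler-Maclaurin, H_m = ln m + γ + O(1/m). So
  H_{25n} − ln(4n) = ln(25n) + γ − ln(4n) + O(1/n)
                       = ln(25/4) + γ + O(1/n).
Hence the limit is ln(25/4) + γ.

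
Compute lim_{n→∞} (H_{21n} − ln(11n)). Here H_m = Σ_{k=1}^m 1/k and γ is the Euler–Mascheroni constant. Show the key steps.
lim = ln(21/11) + γ

By Euler-Maclaurin, H_m = ln m + γ + O(1/m). So
  H_{21n} − ln(11n) = ln(21n) + γ − ln(11n) + O(1/n)
                       = ln(21/11) + γ + O(1/n).
Hence the limit is ln(21/11) + γ.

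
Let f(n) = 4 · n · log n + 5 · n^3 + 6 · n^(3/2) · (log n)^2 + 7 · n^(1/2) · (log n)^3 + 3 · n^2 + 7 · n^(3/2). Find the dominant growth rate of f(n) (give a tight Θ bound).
f(n) ∈ Θ(n^3)

Compare the terms by growth order. For large n, n^a · (log n)^b dominates n^a' · (log n)^b' iff a > a', or (a = a' and b > b'). Ranking the 6 terms shows the dominant one is 5 · n^3. Hence f(n) ∈ Θ(n^3).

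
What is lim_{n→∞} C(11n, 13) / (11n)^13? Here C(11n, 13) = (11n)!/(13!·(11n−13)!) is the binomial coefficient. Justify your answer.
lim = 1/13! = 1/6227020800

With N = 11n → ∞: C(N, 13) / N^13 = [N(N−1)…(N−12)] / (13! · N^13) = (1/13!) · 1 · (1 − 1/(11n)) · … · (1 − 12/(11n)). Each factor → 1 as N → ∞, so the limit is 1/13! = 1/6227020800.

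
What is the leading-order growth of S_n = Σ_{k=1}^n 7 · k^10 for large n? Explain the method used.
S_n ~ 7 · n^11 / 11

By integral comparison (Euler-Maclaurin), Σ_{k=1}^n 7 · k^10 = 7 · ∫_0^n x^10 dx + O(n^10) = 7 · n^11/11 + O(n^10). (Equivalently, Faulhaber's formula gives the same leading term.)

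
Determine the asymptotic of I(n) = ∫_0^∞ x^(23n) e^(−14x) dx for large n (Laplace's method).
I(n) ~ (sqrt(2π·23n) / 14) · (23n/(14e))^(23n)

Write the integrand as exp(23n ln x − 14x) and set f(x) = 23n ln x − 14x. Then f'(x) = 23n/x − 14 = 0 at x* = 23n/14, and f''(x*) = −23n/x*^2 = −14^2/(23n). Laplace's method (interior maximum) gives
  I(n) ~ e^(f(x*)) · sqrt(2π / |f''(x*)|)
        = exp(23n ln(23n/14) − 23n) · sqrt(2π · 23n / 14^2)
        = (23n/14)^(23n) e^(−23n) · sqrt(2π·23n) / 14
        = (sqrt(2π·23n) / 14) · (23n/(14e))^(23n).
This matches Γ(23n+1)/14^(23n+1) with Stirling applied to Γ.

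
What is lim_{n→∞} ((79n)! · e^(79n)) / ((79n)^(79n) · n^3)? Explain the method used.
lim = 0

Stirling: (79n)! ~ sqrt(2π·79n) · (79n/e)^(79n). Hence
  (79n)! · e^(79n) / (79n)^(79n) ~ sqrt(2π·79n).
Dividing by n^3: sqrt(2π·79n) / n^3 = sqrt(2π·79) · n^((1−6)/2), so the expression behaves like sqrt(2π·79) · n^((1−6)/2) → 0.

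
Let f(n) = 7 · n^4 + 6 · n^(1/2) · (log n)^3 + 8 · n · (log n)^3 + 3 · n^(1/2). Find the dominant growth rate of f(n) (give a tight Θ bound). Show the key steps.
f(n) ∈ Θ(n^4)

Compare the terms by growth order. For large n, n^a · (log n)^b dominates n^a' · (log n)^b' iff a > a', or (a = a' and b > b'). Ranking the 4 terms shows the dominant one is 7 · n^4. Hence f(n) ∈ Θ(n^4).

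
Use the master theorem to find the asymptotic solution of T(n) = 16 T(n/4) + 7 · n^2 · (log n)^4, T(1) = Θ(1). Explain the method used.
T(n) = Θ(n^2 · (log n)^5)

Here log_4 16 = 2 and f(n) = 7 · n^2 · (log n)^4 = Θ(n^(log_4 16) · (log n)^4). This is the extended Case 2 of the master theorem (f matches the critical exponent up to log factors), giving T(n) = Θ(n^(log_4 16) · (log n)^(4+1)) = Θ(n^2 · (log n)^5).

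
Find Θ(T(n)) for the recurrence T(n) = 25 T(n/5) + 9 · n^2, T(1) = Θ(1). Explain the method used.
T(n) = Θ(n^2 log n)

log_5 25 = 2, and f(n) = 9 · n^2 = Θ(n^(log_5 25)). This is Case 2 of the master theorem: T(n) = Θ(f(n) · log n) = Θ(n^2 log n).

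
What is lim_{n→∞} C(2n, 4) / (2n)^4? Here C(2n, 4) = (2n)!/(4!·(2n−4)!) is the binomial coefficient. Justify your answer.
lim = 1/4! = 1/24

With N = 2n → ∞: C(N, 4) / N^4 = [N(N−1)…(N−3)] / (4! · N^4) = (1/4!) · 1 · (1 − 1/(2n)) · (1 − 2/(2n)) · (1 − 3/(2n)). Each factor → 1 as N → ∞, so the limit is 1/4! = 1/24.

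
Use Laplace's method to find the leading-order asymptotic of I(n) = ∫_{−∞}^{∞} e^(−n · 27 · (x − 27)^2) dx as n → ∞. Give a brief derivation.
I(n) = sqrt(π/(27n))

Here φ(x) = 27 · (x − 27)^2 has its unique minimum at x* = 27 with φ(x*) = 0 and φ''(x*) = 54. Laplace's method gives
  I(n) ~ e^(−n φ(x*)) · sqrt(2π / (n · φ''(x*))) = sqrt(2π / (54n)) = sqrt(π/(27n)).
This is exact: substituting u = (x − 27)·sqrt(27n) gives I(n) = (1/sqrt(27n)) ∫_{−∞}^{∞} e^(−u^2) du = sqrt(π/(27n)).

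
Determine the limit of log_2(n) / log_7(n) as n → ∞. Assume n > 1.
lim = ln(7) / ln(2) = log_2(7)

Change of base: log_2(n) = ln n / ln 2 and log_7(n) = ln n / ln 7. The ratio is (ln n / ln 2) · (ln 7 / ln n) = ln 7 / ln 2, a constant independent of n. So the limit is ln 7 / ln 2 = log_2(7).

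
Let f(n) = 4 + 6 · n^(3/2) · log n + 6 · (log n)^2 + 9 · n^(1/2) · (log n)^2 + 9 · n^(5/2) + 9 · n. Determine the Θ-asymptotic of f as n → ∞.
f(n) ∈ Θ(n^(5/2))

Compare the terms by growth order. For large n, n^a · (log n)^b dominates n^a' · (log n)^b' iff a > a', or (a = a' and b > b'). Ranking the 6 terms shows the dominant one is 9 · n^(5/2). Hence f(n) ∈ Θ(n^(5/2)).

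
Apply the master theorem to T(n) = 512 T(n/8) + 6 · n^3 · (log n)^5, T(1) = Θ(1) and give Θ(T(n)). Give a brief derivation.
T(n) = Θ(n^3 · (log n)^6)

Here log_8 512 = 3 and f(n) = 6 · n^3 · (log n)^5 = Θ(n^(log_8 512) · (log n)^5). This is the extended Case 2 of the master theorem (f matches the critical exponent up to log factors), giving T(n) = Θ(n^(log_8 512) · (log n)^(5+1)) = Θ(n^3 · (log n)^6).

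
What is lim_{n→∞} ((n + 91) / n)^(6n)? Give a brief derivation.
lim = e^546

Rewrite as (1 + 91/n)^(6n). By the standard limit (1 + x/n)^n → e^x, we have (1 + 91/n)^n → e^91, and raising to the 6th power gives e^546.
More precisely, ln[(1 + 91/n)^(6n)] = 6n · ln(1 + 91/n) = 6n · (91/n + O(1/n^2)) = 546 + O(1/n) → 546.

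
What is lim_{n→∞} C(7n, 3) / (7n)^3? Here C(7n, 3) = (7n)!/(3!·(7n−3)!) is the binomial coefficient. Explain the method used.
lim = 1/3! = 1/6

With N = 7n → ∞: C(N, 3) / N^3 = [N(N−1)…(N−2)] / (3! · N^3) = (1/3!) · 1 · (1 − 1/(7n)) · (1 − 2/(7n)). Each factor → 1 as N → ∞, so the limit is 1/3! = 1/6.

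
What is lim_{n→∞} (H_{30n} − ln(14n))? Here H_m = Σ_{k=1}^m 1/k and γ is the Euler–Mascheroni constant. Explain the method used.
lim = ln(15/7) + γ

By Euler-Maclaurin, H_m = ln m + γ + O(1/m). So
  H_{30n} − ln(14n) = ln(30n) + γ − ln(14n) + O(1/n)
                       = ln(30/14) + γ + O(1/n).
Hence the limit is ln(30/14) + γ (= ln(15/7)).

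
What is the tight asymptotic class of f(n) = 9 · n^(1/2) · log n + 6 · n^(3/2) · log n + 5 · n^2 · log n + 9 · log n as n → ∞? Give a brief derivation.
f(n) ∈ Θ(n^2 · log n)

Compare the terms by growth order. For large n, n^a · (log n)^b dominates n^a' · (log n)^b' iff a > a', or (a = a' and b > b'). Ranking the 4 terms shows the dominant one is 5 · n^2 · log n. Hence f(n) ∈ Θ(n^2 · log n).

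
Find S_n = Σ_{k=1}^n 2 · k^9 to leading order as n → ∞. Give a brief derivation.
S_n ~ n^10 / 5

By integral comparison (Euler-Maclaurin), Σ_{k=1}^n 2 · k^9 = 2 · ∫_0^n x^9 dx + O(n^9) = 2 · n^10/10 = n^10 / 5 + O(n^9). (Equivalently, Faulhaber's formula gives the same leading term.)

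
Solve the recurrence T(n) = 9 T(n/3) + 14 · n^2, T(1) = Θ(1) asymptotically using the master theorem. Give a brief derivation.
T(n) = Θ(n^2 log n)

log_3 9 = 2, and f(n) = 14 · n^2 = Θ(n^(log_3 9)). This is Case 2 of the master theorem: T(n) = Θ(f(n) · log n) = Θ(n^2 log n).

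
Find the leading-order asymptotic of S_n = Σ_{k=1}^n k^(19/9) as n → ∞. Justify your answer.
S_n ~ (9/28) · n^(28/9)

Integral comparison: Σ_{k=1}^n k^(19/9) = ∫_0^n x^(19/9) dx + O(n^(19/9)). The integral is n^(1 + 19/9) / (1 + 19/9) = n^((19+9)/9) / ((19+9)/9) = (9/28) · n^(28/9).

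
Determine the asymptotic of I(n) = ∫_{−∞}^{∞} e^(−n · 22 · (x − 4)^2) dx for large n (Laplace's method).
I(n) = sqrt(π/(22n))

Here φ(x) = 22 · (x − 4)^2 has its unique minimum at x* = 4 with φ(x*) = 0 and φ''(x*) = 44. Laplace's method gives
  I(n) ~ e^(−n φ(x*)) · sqrt(2π / (n · φ''(x*))) = sqrt(2π / (44n)) = sqrt(π/(22n)).
This is exact: substituting u = (x − 4)·sqrt(22n) gives I(n) = (1/sqrt(22n)) ∫_{−∞}^{∞} e^(−u^2) du = sqrt(π/(22n)).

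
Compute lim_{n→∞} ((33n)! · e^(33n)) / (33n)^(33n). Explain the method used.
lim = ∞

Stirling: (33n)! ~ sqrt(2π·33n) · (33n/e)^(33n). Hence
  (33n)! · e^(33n) / (33n)^(33n) ~ sqrt(2π·33n) = sqrt(2π·33) · sqrt(n) → ∞.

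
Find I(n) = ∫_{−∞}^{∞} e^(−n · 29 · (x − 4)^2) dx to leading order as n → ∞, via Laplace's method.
I(n) = sqrt(π/(29n))

Here φ(x) = 29 · (x − 4)^2 has its unique minimum at x* = 4 with φ(x*) = 0 and φ''(x*) = 58. Laplace's method gives
  I(n) ~ e^(−n φ(x*)) · sqrt(2π / (n · φ''(x*))) = sqrt(2π / (58n)) = sqrt(π/(29n)).
This is exact: substituting u = (x − 4)·sqrt(29n) gives I(n) = (1/sqrt(29n)) ∫_{−∞}^{∞} e^(−u^2) du = sqrt(π/(29n)).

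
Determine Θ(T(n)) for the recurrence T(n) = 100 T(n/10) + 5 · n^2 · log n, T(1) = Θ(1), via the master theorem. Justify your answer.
T(n) = Θ(n^2 · (log n)^2)

Here log_10 100 = 2 and f(n) = 5 · n^2 · log n = Θ(n^(log_10 100) · (log n)^1). This is the extended Case 2 of the master theorem (f matches the critical exponent up to log factors), giving T(n) = Θ(n^(log_10 100) · (log n)^(1+1)) = Θ(n^2 · (log n)^2).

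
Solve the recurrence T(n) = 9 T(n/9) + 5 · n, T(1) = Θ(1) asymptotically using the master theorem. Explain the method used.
T(n) = Θ(n log n)

log_9 9 = 1, and f(n) = 5 · n = Θ(n^(log_9 9)). This is Case 2 of the master theorem: T(n) = Θ(f(n) · log n) = Θ(n log n).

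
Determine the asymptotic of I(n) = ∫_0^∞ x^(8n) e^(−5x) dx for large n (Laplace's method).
I(n) ~ (sqrt(2π·8n) / 5) · (8n/(5e))^(8n)

Write the integrand as exp(8n ln x − 5x) and set f(x) = 8n ln x − 5x. Then f'(x) = 8n/x − 5 = 0 at x* = 8n/5, and f''(x*) = −8n/x*^2 = −5^2/(8n). Laplace's method (interior maximum) gives
  I(n) ~ e^(f(x*)) · sqrt(2π / |f''(x*)|)
        = exp(8n ln(8n/5) − 8n) · sqrt(2π · 8n / 5^2)
        = (8n/5)^(8n) e^(−8n) · sqrt(2π·8n) / 5
        = (sqrt(2π·8n) / 5) · (8n/(5e))^(8n).
This matches Γ(8n+1)/5^(8n+1) with Stirling applied to Γ.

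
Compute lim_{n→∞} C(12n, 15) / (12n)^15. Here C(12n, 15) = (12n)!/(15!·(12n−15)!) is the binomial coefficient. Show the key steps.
lim = 1/15! = 1/1307674368000

With N = 12n → ∞: C(N, 15) / N^15 = [N(N−1)…(N−14)] / (15! · N^15) = (1/15!) · 1 · (1 − 1/(12n)) · … · (1 − 14/(12n)). Each factor → 1 as N → ∞, so the limit is 1/15! = 1/1307674368000.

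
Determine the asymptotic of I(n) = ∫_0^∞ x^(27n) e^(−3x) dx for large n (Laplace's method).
I(n) ~ (sqrt(2π·27n) / 3) · (27n/(3e))^(27n)

Write the integrand as exp(27n ln x − 3x) and set f(x) = 27n ln x − 3x. Then f'(x) = 27n/x − 3 = 0 at x* = 27n/3, and f''(x*) = −27n/x*^2 = −3^2/(27n). Laplace's method (interior maximum) gives
  I(n) ~ e^(f(x*)) · sqrt(2π / |f''(x*)|)
        = exp(27n ln(27n/3) − 27n) · sqrt(2π · 27n / 3^2)
        = (27n/3)^(27n) e^(−27n) · sqrt(2π·27n) / 3
        = (sqrt(2π·27n) / 3) · (27n/(3e))^(27n).
This matches Γ(27n+1)/3^(27n+1) with Stirling applied to Γ.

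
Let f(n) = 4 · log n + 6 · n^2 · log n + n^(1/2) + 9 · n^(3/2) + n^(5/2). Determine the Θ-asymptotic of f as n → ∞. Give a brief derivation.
f(n) ∈ Θ(n^(5/2))

Compare the terms by growth order. For large n, n^a · (log n)^b dominates n^a' · (log n)^b' iff a > a', or (a = a' and b > b'). Ranking the 5 terms shows the dominant one is n^(5/2). Hence f(n) ∈ Θ(n^(5/2)).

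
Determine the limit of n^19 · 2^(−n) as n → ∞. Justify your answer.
lim = 0

Exponentials with base > 1 dominate every fixed polynomial: for any fixed c, n^c / 2^n → 0 as n → ∞ (e.g. by the ratio test, or by writing 2^n = e^(n ln 2) and noting e^(n ln 2) / n^c → ∞). Hence n^19 · 2^(−n) = n^19 / 2^n → 0.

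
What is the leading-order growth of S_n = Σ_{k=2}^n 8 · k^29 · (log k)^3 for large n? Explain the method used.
S_n ~ 4 · n^30 · (log n)^3 / 15

By integral comparison, S_n = ∫_1^n 8 · x^29 · (log x)^3 dx + O(n^29 · (log n)^3). For the integral, the leading term of ∫_1^n x^29 (log x)^3 dx is n^30/30 · (log n)^3 (by repeated integration by parts; each step lowers the log-exponent and produces a relatively O(1/log n) correction). Hence S_n ~ 4 · n^30 · (log n)^3 / 15.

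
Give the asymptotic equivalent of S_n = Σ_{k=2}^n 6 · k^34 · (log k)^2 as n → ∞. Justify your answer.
S_n ~ 6 · n^35 · (log n)^2 / 35

By integral comparison, S_n = ∫_1^n 6 · x^34 · (log x)^2 dx + O(n^34 · (log n)^2). For the integral, the leading term of ∫_1^n x^34 (log x)^2 dx is n^35/35 · (log n)^2 (by repeated integration by parts; each step lowers the log-exponent and produces a relatively O(1/log n) correction). Hence S_n ~ 6 · n^35 · (log n)^2 / 35.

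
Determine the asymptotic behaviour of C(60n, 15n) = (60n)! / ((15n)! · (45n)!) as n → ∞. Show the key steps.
C(60n, 15n) ~ (256/27)^(15n) · sqrt(2/(3π·15n))

Write N = 15n. Apply Stirling to each factorial:
  (4N)! ~ sqrt(2π·4N) · (4N/e)^(4N),
  N! ~ sqrt(2π N) · (N/e)^N,
  (3N)! ~ sqrt(2π·3N) · (3N/e)^(3N).
The exponential factors combine to (4N)^(4N) / (N^N · (3N)^(3N)) = 4^(4N)/3^(3N) = (4^4/3^3)^N = (256/27)^N.
The square-root prefactors combine to sqrt(2π·4N) / (sqrt(2π N)·sqrt(2π·3N)) = sqrt(4 / (2π·3·N)) = sqrt(2/(3π·15n)).
Substituting N = 15n: C(60n, 15n) ~ (256/27)^(15n) · sqrt(2/(3π·15n)).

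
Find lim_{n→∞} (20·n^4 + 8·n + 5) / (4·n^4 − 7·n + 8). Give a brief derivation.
lim = 20/4 = 5

For large n the leading n^4 terms dominate both numerator and denominator. Dividing top and bottom by n^4, every other term tends to 0, leaving 20/4 = 5.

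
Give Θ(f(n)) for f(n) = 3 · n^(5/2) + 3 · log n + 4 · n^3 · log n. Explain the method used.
f(n) ∈ Θ(n^3 · log n)

Compare the terms by growth order. For large n, n^a · (log n)^b dominates n^a' · (log n)^b' iff a > a', or (a = a' and b > b'). Ranking the 3 terms shows the dominant one is 4 · n^3 · log n. Hence f(n) ∈ Θ(n^3 · log n).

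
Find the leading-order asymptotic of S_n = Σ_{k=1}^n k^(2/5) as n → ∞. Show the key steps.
S_n ~ (5/7) · n^(7/5)

Integral comparison: Σ_{k=1}^n k^(2/5) = ∫_0^n x^(2/5) dx + O(n^(2/5)). The integral is n^(1 + 2/5) / (1 + 2/5) = n^((2+5)/5) / ((2+5)/5) = (5/7) · n^(7/5).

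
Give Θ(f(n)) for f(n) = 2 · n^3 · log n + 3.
f(n) ∈ Θ(n^3 · log n)

Compare the terms by growth order. For large n, n^a · (log n)^b dominates n^a' · (log n)^b' iff a > a', or (a = a' and b > b'). Ranking the 2 terms shows the dominant one is 2 · n^3 · log n. Hence f(n) ∈ Θ(n^3 · log n).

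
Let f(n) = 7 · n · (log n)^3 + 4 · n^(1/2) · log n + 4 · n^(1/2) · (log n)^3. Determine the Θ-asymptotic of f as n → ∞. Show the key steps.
f(n) ∈ Θ(n · (log n)^3)

Compare the terms by growth order. For large n, n^a · (log n)^b dominates n^a' · (log n)^b' iff a > a', or (a = a' and b > b'). Ranking the 3 terms shows the dominant one is 7 · n · (log n)^3. Hence f(n) ∈ Θ(n · (log n)^3).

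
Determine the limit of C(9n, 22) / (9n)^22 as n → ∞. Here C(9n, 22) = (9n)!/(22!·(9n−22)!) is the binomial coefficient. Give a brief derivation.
lim = 1/22! = 1/1124000727777607680000

With N = 9n → ∞: C(N, 22) / N^22 = [N(N−1)…(N−21)] / (22! · N^22) = (1/22!) · 1 · (1 − 1/(9n)) · … · (1 − 21/(9n)). Each factor → 1 as N → ∞, so the limit is 1/22! = 1/1124000727777607680000.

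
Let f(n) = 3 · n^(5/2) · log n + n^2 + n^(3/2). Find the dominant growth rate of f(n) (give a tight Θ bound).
f(n) ∈ Θ(n^(5/2) · log n)

Compare the terms by growth order. For large n, n^a · (log n)^b dominates n^a' · (log n)^b' iff a > a', or (a = a' and b > b'). Ranking the 3 terms shows the dominant one is 3 · n^(5/2) · log n. Hence f(n) ∈ Θ(n^(5/2) · log n).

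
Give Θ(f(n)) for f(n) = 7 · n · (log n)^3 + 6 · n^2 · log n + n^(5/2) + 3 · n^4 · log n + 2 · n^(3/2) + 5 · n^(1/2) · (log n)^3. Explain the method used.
f(n) ∈ Θ(n^4 · log n)

Compare the terms by growth order. For large n, n^a · (log n)^b dominates n^a' · (log n)^b' iff a > a', or (a = a' and b > b'). Ranking the 6 terms shows the dominant one is 3 · n^4 · log n. Hence f(n) ∈ Θ(n^4 · log n).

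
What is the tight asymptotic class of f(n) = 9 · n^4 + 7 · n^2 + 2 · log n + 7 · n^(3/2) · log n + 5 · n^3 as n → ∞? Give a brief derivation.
f(n) ∈ Θ(n^4)

Compare the terms by growth order. For large n, n^a · (log n)^b dominates n^a' · (log n)^b' iff a > a', or (a = a' and b > b'). Ranking the 5 terms shows the dominant one is 9 · n^4. Hence f(n) ∈ Θ(n^4).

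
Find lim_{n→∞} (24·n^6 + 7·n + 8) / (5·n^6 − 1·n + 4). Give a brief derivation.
lim = 24/5

For large n the leading n^6 terms dominate both numerator and denominator. Dividing top and bottom by n^6, every other term tends to 0, leaving 24/5.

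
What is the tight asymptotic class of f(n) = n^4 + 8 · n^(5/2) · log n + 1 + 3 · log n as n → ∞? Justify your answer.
f(n) ∈ Θ(n^4)

Compare the terms by growth order. For large n, n^a · (log n)^b dominates n^a' · (log n)^b' iff a > a', or (a = a' and b > b'). Ranking the 4 terms shows the dominant one is n^4. Hence f(n) ∈ Θ(n^4).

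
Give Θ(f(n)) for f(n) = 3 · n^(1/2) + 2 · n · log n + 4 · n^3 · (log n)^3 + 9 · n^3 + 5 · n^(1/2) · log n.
f(n) ∈ Θ(n^3 · (log n)^3)

Compare the terms by growth order. For large n, n^a · (log n)^b dominates n^a' · (log n)^b' iff a > a', or (a = a' and b > b'). Ranking the 5 terms shows the dominant one is 4 · n^3 · (log n)^3. Hence f(n) ∈ Θ(n^3 · (log n)^3).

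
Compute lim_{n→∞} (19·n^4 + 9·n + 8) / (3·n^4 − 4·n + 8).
lim = 19/3

For large n the leading n^4 terms dominate both numerator and denominator. Dividing top and bottom by n^4, every other term tends to 0, leaving 19/3.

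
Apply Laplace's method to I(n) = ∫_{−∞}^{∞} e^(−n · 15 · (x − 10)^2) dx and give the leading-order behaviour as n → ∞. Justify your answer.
I(n) = sqrt(π/(15n))

Here φ(x) = 15 · (x − 10)^2 has its unique minimum at x* = 10 with φ(x*) = 0 and φ''(x*) = 30. Laplace's method gives
  I(n) ~ e^(−n φ(x*)) · sqrt(2π / (n · φ''(x*))) = sqrt(2π / (30n)) = sqrt(π/(15n)).
This is exact: substituting u = (x − 10)·sqrt(15n) gives I(n) = (1/sqrt(15n)) ∫_{−∞}^{∞} e^(−u^2) du = sqrt(π/(15n)).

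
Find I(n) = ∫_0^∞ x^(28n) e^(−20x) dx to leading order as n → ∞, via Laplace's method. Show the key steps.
I(n) ~ (sqrt(2π·28n) / 20) · (28n/(20e))^(28n)

Write the integrand as exp(28n ln x − 20x) and set f(x) = 28n ln x − 20x. Then f'(x) = 28n/x − 20 = 0 at x* = 28n/20, and f''(x*) = −28n/x*^2 = −20^2/(28n). Laplace's method (interior maximum) gives
  I(n) ~ e^(f(x*)) · sqrt(2π / |f''(x*)|)
        = exp(28n ln(28n/20) − 28n) · sqrt(2π · 28n / 20^2)
        = (28n/20)^(28n) e^(−28n) · sqrt(2π·28n) / 20
        = (sqrt(2π·28n) / 20) · (28n/(20e))^(28n).
This matches Γ(28n+1)/20^(28n+1) with Stirling applied to Γ.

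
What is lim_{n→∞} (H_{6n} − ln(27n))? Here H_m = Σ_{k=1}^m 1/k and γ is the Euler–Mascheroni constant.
lim = ln(2/9) + γ

By Euler-Maclaurin, H_m = ln m + γ + O(1/m). So
  H_{6n} − ln(27n) = ln(6n) + γ − ln(27n) + O(1/n)
                       = ln(6/27) + γ + O(1/n).
Hence the limit is ln(6/27) + γ (= ln(2/9)).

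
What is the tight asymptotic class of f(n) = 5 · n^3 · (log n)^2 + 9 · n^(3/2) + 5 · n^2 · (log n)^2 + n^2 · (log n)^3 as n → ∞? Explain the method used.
f(n) ∈ Θ(n^3 · (log n)^2)

Compare the terms by growth order. For large n, n^a · (log n)^b dominates n^a' · (log n)^b' iff a > a', or (a = a' and b > b'). Ranking the 4 terms shows the dominant one is 5 · n^3 · (log n)^2. Hence f(n) ∈ Θ(n^3 · (log n)^2).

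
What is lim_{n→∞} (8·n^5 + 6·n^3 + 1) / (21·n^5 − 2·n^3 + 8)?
lim = 8/21

For large n the leading n^5 terms dominate both numerator and denominator. Dividing top and bottom by n^5, every other term tends to 0, leaving 8/21.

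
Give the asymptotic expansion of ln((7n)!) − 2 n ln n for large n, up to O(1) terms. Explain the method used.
ln((7n)!) − 2 n ln n = 5 n ln n + 7(ln 7 − 1) n + (1/2) ln(2π·7n) + O(1/n)

Stirling: ln((7n)!) = 7n ln(7n) − 7n + (1/2) ln(2π·7n) + O(1/n).
Expand 7n ln(7n) = 7n (ln n + ln 7) = 7n ln n + 7n ln 7.
Subtract 2n ln n: leading term is (7 − 2) n ln n = 5 n ln n. The next term is 7n ln 7 − 7n = 7(ln 7 − 1) n. Then the (1/2) ln(2π·7n) correction.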